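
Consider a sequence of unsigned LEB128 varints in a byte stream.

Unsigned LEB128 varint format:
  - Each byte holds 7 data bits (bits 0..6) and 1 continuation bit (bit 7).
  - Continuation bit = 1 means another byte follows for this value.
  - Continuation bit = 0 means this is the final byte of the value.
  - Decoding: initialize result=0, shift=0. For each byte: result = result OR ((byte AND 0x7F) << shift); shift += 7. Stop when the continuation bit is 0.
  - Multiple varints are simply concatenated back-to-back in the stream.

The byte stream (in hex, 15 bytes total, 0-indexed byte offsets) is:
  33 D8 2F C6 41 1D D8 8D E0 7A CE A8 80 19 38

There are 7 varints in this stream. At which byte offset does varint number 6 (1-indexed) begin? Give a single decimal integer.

Answer: 10

Derivation:
  byte[0]=0x33 cont=0 payload=0x33=51: acc |= 51<<0 -> acc=51 shift=7 [end]
Varint 1: bytes[0:1] = 33 -> value 51 (1 byte(s))
  byte[1]=0xD8 cont=1 payload=0x58=88: acc |= 88<<0 -> acc=88 shift=7
  byte[2]=0x2F cont=0 payload=0x2F=47: acc |= 47<<7 -> acc=6104 shift=14 [end]
Varint 2: bytes[1:3] = D8 2F -> value 6104 (2 byte(s))
  byte[3]=0xC6 cont=1 payload=0x46=70: acc |= 70<<0 -> acc=70 shift=7
  byte[4]=0x41 cont=0 payload=0x41=65: acc |= 65<<7 -> acc=8390 shift=14 [end]
Varint 3: bytes[3:5] = C6 41 -> value 8390 (2 byte(s))
  byte[5]=0x1D cont=0 payload=0x1D=29: acc |= 29<<0 -> acc=29 shift=7 [end]
Varint 4: bytes[5:6] = 1D -> value 29 (1 byte(s))
  byte[6]=0xD8 cont=1 payload=0x58=88: acc |= 88<<0 -> acc=88 shift=7
  byte[7]=0x8D cont=1 payload=0x0D=13: acc |= 13<<7 -> acc=1752 shift=14
  byte[8]=0xE0 cont=1 payload=0x60=96: acc |= 96<<14 -> acc=1574616 shift=21
  byte[9]=0x7A cont=0 payload=0x7A=122: acc |= 122<<21 -> acc=257427160 shift=28 [end]
Varint 5: bytes[6:10] = D8 8D E0 7A -> value 257427160 (4 byte(s))
  byte[10]=0xCE cont=1 payload=0x4E=78: acc |= 78<<0 -> acc=78 shift=7
  byte[11]=0xA8 cont=1 payload=0x28=40: acc |= 40<<7 -> acc=5198 shift=14
  byte[12]=0x80 cont=1 payload=0x00=0: acc |= 0<<14 -> acc=5198 shift=21
  byte[13]=0x19 cont=0 payload=0x19=25: acc |= 25<<21 -> acc=52433998 shift=28 [end]
Varint 6: bytes[10:14] = CE A8 80 19 -> value 52433998 (4 byte(s))
  byte[14]=0x38 cont=0 payload=0x38=56: acc |= 56<<0 -> acc=56 shift=7 [end]
Varint 7: bytes[14:15] = 38 -> value 56 (1 byte(s))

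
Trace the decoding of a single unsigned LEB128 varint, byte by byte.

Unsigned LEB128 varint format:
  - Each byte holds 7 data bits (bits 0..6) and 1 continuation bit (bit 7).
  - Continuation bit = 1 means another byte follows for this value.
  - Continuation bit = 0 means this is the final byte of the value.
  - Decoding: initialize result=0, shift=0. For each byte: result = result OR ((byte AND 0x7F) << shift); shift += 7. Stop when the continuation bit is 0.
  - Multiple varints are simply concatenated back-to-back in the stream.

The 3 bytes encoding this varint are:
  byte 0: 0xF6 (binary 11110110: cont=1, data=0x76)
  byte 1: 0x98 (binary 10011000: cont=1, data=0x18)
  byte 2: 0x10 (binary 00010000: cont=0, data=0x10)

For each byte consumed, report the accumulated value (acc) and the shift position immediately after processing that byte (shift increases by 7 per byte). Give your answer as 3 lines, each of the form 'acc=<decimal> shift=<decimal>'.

Answer: acc=118 shift=7
acc=3190 shift=14
acc=265334 shift=21

Derivation:
byte 0=0xF6: payload=0x76=118, contrib = 118<<0 = 118; acc -> 118, shift -> 7
byte 1=0x98: payload=0x18=24, contrib = 24<<7 = 3072; acc -> 3190, shift -> 14
byte 2=0x10: payload=0x10=16, contrib = 16<<14 = 262144; acc -> 265334, shift -> 21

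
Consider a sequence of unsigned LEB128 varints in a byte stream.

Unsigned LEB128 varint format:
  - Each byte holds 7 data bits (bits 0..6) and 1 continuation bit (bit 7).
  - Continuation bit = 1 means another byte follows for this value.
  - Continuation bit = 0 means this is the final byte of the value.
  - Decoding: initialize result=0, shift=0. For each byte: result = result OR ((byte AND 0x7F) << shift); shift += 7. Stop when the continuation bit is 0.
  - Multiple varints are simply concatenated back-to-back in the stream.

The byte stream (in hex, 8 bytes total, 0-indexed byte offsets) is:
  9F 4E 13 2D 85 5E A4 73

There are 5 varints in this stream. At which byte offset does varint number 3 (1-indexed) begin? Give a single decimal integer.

  byte[0]=0x9F cont=1 payload=0x1F=31: acc |= 31<<0 -> acc=31 shift=7
  byte[1]=0x4E cont=0 payload=0x4E=78: acc |= 78<<7 -> acc=10015 shift=14 [end]
Varint 1: bytes[0:2] = 9F 4E -> value 10015 (2 byte(s))
  byte[2]=0x13 cont=0 payload=0x13=19: acc |= 19<<0 -> acc=19 shift=7 [end]
Varint 2: bytes[2:3] = 13 -> value 19 (1 byte(s))
  byte[3]=0x2D cont=0 payload=0x2D=45: acc |= 45<<0 -> acc=45 shift=7 [end]
Varint 3: bytes[3:4] = 2D -> value 45 (1 byte(s))
  byte[4]=0x85 cont=1 payload=0x05=5: acc |= 5<<0 -> acc=5 shift=7
  byte[5]=0x5E cont=0 payload=0x5E=94: acc |= 94<<7 -> acc=12037 shift=14 [end]
Varint 4: bytes[4:6] = 85 5E -> value 12037 (2 byte(s))
  byte[6]=0xA4 cont=1 payload=0x24=36: acc |= 36<<0 -> acc=36 shift=7
  byte[7]=0x73 cont=0 payload=0x73=115: acc |= 115<<7 -> acc=14756 shift=14 [end]
Varint 5: bytes[6:8] = A4 73 -> value 14756 (2 byte(s))

Answer: 3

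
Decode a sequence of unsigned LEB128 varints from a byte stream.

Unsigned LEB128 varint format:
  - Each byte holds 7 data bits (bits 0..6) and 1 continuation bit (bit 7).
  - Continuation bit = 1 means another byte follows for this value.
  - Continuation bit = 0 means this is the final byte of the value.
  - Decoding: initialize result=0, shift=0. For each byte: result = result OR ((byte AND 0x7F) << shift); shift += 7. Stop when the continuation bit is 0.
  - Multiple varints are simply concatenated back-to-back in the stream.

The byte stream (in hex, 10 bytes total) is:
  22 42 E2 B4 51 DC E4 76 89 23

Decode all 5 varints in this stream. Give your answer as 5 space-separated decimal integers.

Answer: 34 66 1333858 1946204 4489

Derivation:
  byte[0]=0x22 cont=0 payload=0x22=34: acc |= 34<<0 -> acc=34 shift=7 [end]
Varint 1: bytes[0:1] = 22 -> value 34 (1 byte(s))
  byte[1]=0x42 cont=0 payload=0x42=66: acc |= 66<<0 -> acc=66 shift=7 [end]
Varint 2: bytes[1:2] = 42 -> value 66 (1 byte(s))
  byte[2]=0xE2 cont=1 payload=0x62=98: acc |= 98<<0 -> acc=98 shift=7
  byte[3]=0xB4 cont=1 payload=0x34=52: acc |= 52<<7 -> acc=6754 shift=14
  byte[4]=0x51 cont=0 payload=0x51=81: acc |= 81<<14 -> acc=1333858 shift=21 [end]
Varint 3: bytes[2:5] = E2 B4 51 -> value 1333858 (3 byte(s))
  byte[5]=0xDC cont=1 payload=0x5C=92: acc |= 92<<0 -> acc=92 shift=7
  byte[6]=0xE4 cont=1 payload=0x64=100: acc |= 100<<7 -> acc=12892 shift=14
  byte[7]=0x76 cont=0 payload=0x76=118: acc |= 118<<14 -> acc=1946204 shift=21 [end]
Varint 4: bytes[5:8] = DC E4 76 -> value 1946204 (3 byte(s))
  byte[8]=0x89 cont=1 payload=0x09=9: acc |= 9<<0 -> acc=9 shift=7
  byte[9]=0x23 cont=0 payload=0x23=35: acc |= 35<<7 -> acc=4489 shift=14 [end]
Varint 5: bytes[8:10] = 89 23 -> value 4489 (2 byte(s))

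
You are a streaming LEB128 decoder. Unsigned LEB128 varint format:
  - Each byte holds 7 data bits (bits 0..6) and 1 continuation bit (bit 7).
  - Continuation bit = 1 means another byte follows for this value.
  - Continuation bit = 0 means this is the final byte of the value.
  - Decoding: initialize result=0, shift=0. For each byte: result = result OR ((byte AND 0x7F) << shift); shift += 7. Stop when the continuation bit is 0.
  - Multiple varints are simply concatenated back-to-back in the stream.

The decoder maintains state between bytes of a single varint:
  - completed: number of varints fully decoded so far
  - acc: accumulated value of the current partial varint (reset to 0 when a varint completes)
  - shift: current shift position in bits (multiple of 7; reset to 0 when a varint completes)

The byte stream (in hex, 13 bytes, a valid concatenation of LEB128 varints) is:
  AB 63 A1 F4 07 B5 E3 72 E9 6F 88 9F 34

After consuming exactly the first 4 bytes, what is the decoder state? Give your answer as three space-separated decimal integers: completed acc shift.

byte[0]=0xAB cont=1 payload=0x2B: acc |= 43<<0 -> completed=0 acc=43 shift=7
byte[1]=0x63 cont=0 payload=0x63: varint #1 complete (value=12715); reset -> completed=1 acc=0 shift=0
byte[2]=0xA1 cont=1 payload=0x21: acc |= 33<<0 -> completed=1 acc=33 shift=7
byte[3]=0xF4 cont=1 payload=0x74: acc |= 116<<7 -> completed=1 acc=14881 shift=14

Answer: 1 14881 14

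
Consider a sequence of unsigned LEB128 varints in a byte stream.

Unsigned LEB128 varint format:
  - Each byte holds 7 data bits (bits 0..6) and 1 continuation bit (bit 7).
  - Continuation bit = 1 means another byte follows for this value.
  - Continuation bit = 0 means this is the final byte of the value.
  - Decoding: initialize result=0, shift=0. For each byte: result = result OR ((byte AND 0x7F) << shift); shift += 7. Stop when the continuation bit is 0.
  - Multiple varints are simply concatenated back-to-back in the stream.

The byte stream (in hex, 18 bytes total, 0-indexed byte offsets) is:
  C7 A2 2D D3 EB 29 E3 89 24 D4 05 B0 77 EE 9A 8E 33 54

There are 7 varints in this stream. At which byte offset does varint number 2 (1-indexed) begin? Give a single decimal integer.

  byte[0]=0xC7 cont=1 payload=0x47=71: acc |= 71<<0 -> acc=71 shift=7
  byte[1]=0xA2 cont=1 payload=0x22=34: acc |= 34<<7 -> acc=4423 shift=14
  byte[2]=0x2D cont=0 payload=0x2D=45: acc |= 45<<14 -> acc=741703 shift=21 [end]
Varint 1: bytes[0:3] = C7 A2 2D -> value 741703 (3 byte(s))
  byte[3]=0xD3 cont=1 payload=0x53=83: acc |= 83<<0 -> acc=83 shift=7
  byte[4]=0xEB cont=1 payload=0x6B=107: acc |= 107<<7 -> acc=13779 shift=14
  byte[5]=0x29 cont=0 payload=0x29=41: acc |= 41<<14 -> acc=685523 shift=21 [end]
Varint 2: bytes[3:6] = D3 EB 29 -> value 685523 (3 byte(s))
  byte[6]=0xE3 cont=1 payload=0x63=99: acc |= 99<<0 -> acc=99 shift=7
  byte[7]=0x89 cont=1 payload=0x09=9: acc |= 9<<7 -> acc=1251 shift=14
  byte[8]=0x24 cont=0 payload=0x24=36: acc |= 36<<14 -> acc=591075 shift=21 [end]
Varint 3: bytes[6:9] = E3 89 24 -> value 591075 (3 byte(s))
  byte[9]=0xD4 cont=1 payload=0x54=84: acc |= 84<<0 -> acc=84 shift=7
  byte[10]=0x05 cont=0 payload=0x05=5: acc |= 5<<7 -> acc=724 shift=14 [end]
Varint 4: bytes[9:11] = D4 05 -> value 724 (2 byte(s))
  byte[11]=0xB0 cont=1 payload=0x30=48: acc |= 48<<0 -> acc=48 shift=7
  byte[12]=0x77 cont=0 payload=0x77=119: acc |= 119<<7 -> acc=15280 shift=14 [end]
Varint 5: bytes[11:13] = B0 77 -> value 15280 (2 byte(s))
  byte[13]=0xEE cont=1 payload=0x6E=110: acc |= 110<<0 -> acc=110 shift=7
  byte[14]=0x9A cont=1 payload=0x1A=26: acc |= 26<<7 -> acc=3438 shift=14
  byte[15]=0x8E cont=1 payload=0x0E=14: acc |= 14<<14 -> acc=232814 shift=21
  byte[16]=0x33 cont=0 payload=0x33=51: acc |= 51<<21 -> acc=107187566 shift=28 [end]
Varint 6: bytes[13:17] = EE 9A 8E 33 -> value 107187566 (4 byte(s))
  byte[17]=0x54 cont=0 payload=0x54=84: acc |= 84<<0 -> acc=84 shift=7 [end]
Varint 7: bytes[17:18] = 54 -> value 84 (1 byte(s))

Answer: 3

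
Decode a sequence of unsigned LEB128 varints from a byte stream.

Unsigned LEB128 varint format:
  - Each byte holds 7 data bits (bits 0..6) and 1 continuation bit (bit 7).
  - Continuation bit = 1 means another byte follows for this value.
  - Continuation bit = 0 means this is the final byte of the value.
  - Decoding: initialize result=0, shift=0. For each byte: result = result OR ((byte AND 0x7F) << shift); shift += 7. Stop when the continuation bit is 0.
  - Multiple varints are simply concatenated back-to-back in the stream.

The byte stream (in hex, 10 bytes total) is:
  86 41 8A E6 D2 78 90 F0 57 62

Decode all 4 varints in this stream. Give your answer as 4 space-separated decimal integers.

  byte[0]=0x86 cont=1 payload=0x06=6: acc |= 6<<0 -> acc=6 shift=7
  byte[1]=0x41 cont=0 payload=0x41=65: acc |= 65<<7 -> acc=8326 shift=14 [end]
Varint 1: bytes[0:2] = 86 41 -> value 8326 (2 byte(s))
  byte[2]=0x8A cont=1 payload=0x0A=10: acc |= 10<<0 -> acc=10 shift=7
  byte[3]=0xE6 cont=1 payload=0x66=102: acc |= 102<<7 -> acc=13066 shift=14
  byte[4]=0xD2 cont=1 payload=0x52=82: acc |= 82<<14 -> acc=1356554 shift=21
  byte[5]=0x78 cont=0 payload=0x78=120: acc |= 120<<21 -> acc=253014794 shift=28 [end]
Varint 2: bytes[2:6] = 8A E6 D2 78 -> value 253014794 (4 byte(s))
  byte[6]=0x90 cont=1 payload=0x10=16: acc |= 16<<0 -> acc=16 shift=7
  byte[7]=0xF0 cont=1 payload=0x70=112: acc |= 112<<7 -> acc=14352 shift=14
  byte[8]=0x57 cont=0 payload=0x57=87: acc |= 87<<14 -> acc=1439760 shift=21 [end]
Varint 3: bytes[6:9] = 90 F0 57 -> value 1439760 (3 byte(s))
  byte[9]=0x62 cont=0 payload=0x62=98: acc |= 98<<0 -> acc=98 shift=7 [end]
Varint 4: bytes[9:10] = 62 -> value 98 (1 byte(s))

Answer: 8326 253014794 1439760 98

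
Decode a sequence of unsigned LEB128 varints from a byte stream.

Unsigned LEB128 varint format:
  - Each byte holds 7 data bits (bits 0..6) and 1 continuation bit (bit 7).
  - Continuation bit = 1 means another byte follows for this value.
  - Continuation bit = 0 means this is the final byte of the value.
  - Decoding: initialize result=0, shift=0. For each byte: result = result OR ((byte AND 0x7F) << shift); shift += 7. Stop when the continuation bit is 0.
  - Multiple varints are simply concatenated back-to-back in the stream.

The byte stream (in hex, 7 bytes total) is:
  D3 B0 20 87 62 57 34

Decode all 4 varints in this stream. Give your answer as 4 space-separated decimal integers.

Answer: 530515 12551 87 52

Derivation:
  byte[0]=0xD3 cont=1 payload=0x53=83: acc |= 83<<0 -> acc=83 shift=7
  byte[1]=0xB0 cont=1 payload=0x30=48: acc |= 48<<7 -> acc=6227 shift=14
  byte[2]=0x20 cont=0 payload=0x20=32: acc |= 32<<14 -> acc=530515 shift=21 [end]
Varint 1: bytes[0:3] = D3 B0 20 -> value 530515 (3 byte(s))
  byte[3]=0x87 cont=1 payload=0x07=7: acc |= 7<<0 -> acc=7 shift=7
  byte[4]=0x62 cont=0 payload=0x62=98: acc |= 98<<7 -> acc=12551 shift=14 [end]
Varint 2: bytes[3:5] = 87 62 -> value 12551 (2 byte(s))
  byte[5]=0x57 cont=0 payload=0x57=87: acc |= 87<<0 -> acc=87 shift=7 [end]
Varint 3: bytes[5:6] = 57 -> value 87 (1 byte(s))
  byte[6]=0x34 cont=0 payload=0x34=52: acc |= 52<<0 -> acc=52 shift=7 [end]
Varint 4: bytes[6:7] = 34 -> value 52 (1 byte(s))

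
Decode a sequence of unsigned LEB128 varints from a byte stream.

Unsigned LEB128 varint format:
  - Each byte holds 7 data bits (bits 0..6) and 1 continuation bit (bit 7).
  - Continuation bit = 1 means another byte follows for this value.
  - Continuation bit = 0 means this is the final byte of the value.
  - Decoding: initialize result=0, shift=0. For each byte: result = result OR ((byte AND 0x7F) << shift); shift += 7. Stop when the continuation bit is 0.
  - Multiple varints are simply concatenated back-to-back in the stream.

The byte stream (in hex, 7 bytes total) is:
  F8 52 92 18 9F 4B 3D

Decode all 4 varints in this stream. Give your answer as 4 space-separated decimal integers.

  byte[0]=0xF8 cont=1 payload=0x78=120: acc |= 120<<0 -> acc=120 shift=7
  byte[1]=0x52 cont=0 payload=0x52=82: acc |= 82<<7 -> acc=10616 shift=14 [end]
Varint 1: bytes[0:2] = F8 52 -> value 10616 (2 byte(s))
  byte[2]=0x92 cont=1 payload=0x12=18: acc |= 18<<0 -> acc=18 shift=7
  byte[3]=0x18 cont=0 payload=0x18=24: acc |= 24<<7 -> acc=3090 shift=14 [end]
Varint 2: bytes[2:4] = 92 18 -> value 3090 (2 byte(s))
  byte[4]=0x9F cont=1 payload=0x1F=31: acc |= 31<<0 -> acc=31 shift=7
  byte[5]=0x4B cont=0 payload=0x4B=75: acc |= 75<<7 -> acc=9631 shift=14 [end]
Varint 3: bytes[4:6] = 9F 4B -> value 9631 (2 byte(s))
  byte[6]=0x3D cont=0 payload=0x3D=61: acc |= 61<<0 -> acc=61 shift=7 [end]
Varint 4: bytes[6:7] = 3D -> value 61 (1 byte(s))

Answer: 10616 3090 9631 61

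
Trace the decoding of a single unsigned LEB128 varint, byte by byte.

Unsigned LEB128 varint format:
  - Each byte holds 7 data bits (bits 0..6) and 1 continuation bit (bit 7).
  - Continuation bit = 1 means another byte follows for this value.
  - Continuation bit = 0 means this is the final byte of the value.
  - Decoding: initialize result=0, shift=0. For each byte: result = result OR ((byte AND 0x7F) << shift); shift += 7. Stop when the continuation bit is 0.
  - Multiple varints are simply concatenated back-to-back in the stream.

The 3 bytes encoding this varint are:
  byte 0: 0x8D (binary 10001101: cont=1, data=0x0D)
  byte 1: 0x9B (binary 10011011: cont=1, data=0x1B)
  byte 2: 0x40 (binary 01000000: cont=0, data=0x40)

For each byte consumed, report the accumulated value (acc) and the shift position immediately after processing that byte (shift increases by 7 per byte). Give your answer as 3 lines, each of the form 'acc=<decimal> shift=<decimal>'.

byte 0=0x8D: payload=0x0D=13, contrib = 13<<0 = 13; acc -> 13, shift -> 7
byte 1=0x9B: payload=0x1B=27, contrib = 27<<7 = 3456; acc -> 3469, shift -> 14
byte 2=0x40: payload=0x40=64, contrib = 64<<14 = 1048576; acc -> 1052045, shift -> 21

Answer: acc=13 shift=7
acc=3469 shift=14
acc=1052045 shift=21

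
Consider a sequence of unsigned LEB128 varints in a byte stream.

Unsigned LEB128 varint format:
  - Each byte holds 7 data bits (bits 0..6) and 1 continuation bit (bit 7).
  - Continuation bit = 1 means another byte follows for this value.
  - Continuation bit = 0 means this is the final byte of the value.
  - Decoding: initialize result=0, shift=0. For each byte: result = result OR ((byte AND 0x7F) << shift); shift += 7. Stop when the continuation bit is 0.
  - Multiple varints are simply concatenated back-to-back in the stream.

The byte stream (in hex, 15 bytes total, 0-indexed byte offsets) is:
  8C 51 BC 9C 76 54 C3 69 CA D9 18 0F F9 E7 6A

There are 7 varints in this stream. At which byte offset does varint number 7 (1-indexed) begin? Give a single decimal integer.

Answer: 12

Derivation:
  byte[0]=0x8C cont=1 payload=0x0C=12: acc |= 12<<0 -> acc=12 shift=7
  byte[1]=0x51 cont=0 payload=0x51=81: acc |= 81<<7 -> acc=10380 shift=14 [end]
Varint 1: bytes[0:2] = 8C 51 -> value 10380 (2 byte(s))
  byte[2]=0xBC cont=1 payload=0x3C=60: acc |= 60<<0 -> acc=60 shift=7
  byte[3]=0x9C cont=1 payload=0x1C=28: acc |= 28<<7 -> acc=3644 shift=14
  byte[4]=0x76 cont=0 payload=0x76=118: acc |= 118<<14 -> acc=1936956 shift=21 [end]
Varint 2: bytes[2:5] = BC 9C 76 -> value 1936956 (3 byte(s))
  byte[5]=0x54 cont=0 payload=0x54=84: acc |= 84<<0 -> acc=84 shift=7 [end]
Varint 3: bytes[5:6] = 54 -> value 84 (1 byte(s))
  byte[6]=0xC3 cont=1 payload=0x43=67: acc |= 67<<0 -> acc=67 shift=7
  byte[7]=0x69 cont=0 payload=0x69=105: acc |= 105<<7 -> acc=13507 shift=14 [end]
Varint 4: bytes[6:8] = C3 69 -> value 13507 (2 byte(s))
  byte[8]=0xCA cont=1 payload=0x4A=74: acc |= 74<<0 -> acc=74 shift=7
  byte[9]=0xD9 cont=1 payload=0x59=89: acc |= 89<<7 -> acc=11466 shift=14
  byte[10]=0x18 cont=0 payload=0x18=24: acc |= 24<<14 -> acc=404682 shift=21 [end]
Varint 5: bytes[8:11] = CA D9 18 -> value 404682 (3 byte(s))
  byte[11]=0x0F cont=0 payload=0x0F=15: acc |= 15<<0 -> acc=15 shift=7 [end]
Varint 6: bytes[11:12] = 0F -> value 15 (1 byte(s))
  byte[12]=0xF9 cont=1 payload=0x79=121: acc |= 121<<0 -> acc=121 shift=7
  byte[13]=0xE7 cont=1 payload=0x67=103: acc |= 103<<7 -> acc=13305 shift=14
  byte[14]=0x6A cont=0 payload=0x6A=106: acc |= 106<<14 -> acc=1750009 shift=21 [end]
Varint 7: bytes[12:15] = F9 E7 6A -> value 1750009 (3 byte(s))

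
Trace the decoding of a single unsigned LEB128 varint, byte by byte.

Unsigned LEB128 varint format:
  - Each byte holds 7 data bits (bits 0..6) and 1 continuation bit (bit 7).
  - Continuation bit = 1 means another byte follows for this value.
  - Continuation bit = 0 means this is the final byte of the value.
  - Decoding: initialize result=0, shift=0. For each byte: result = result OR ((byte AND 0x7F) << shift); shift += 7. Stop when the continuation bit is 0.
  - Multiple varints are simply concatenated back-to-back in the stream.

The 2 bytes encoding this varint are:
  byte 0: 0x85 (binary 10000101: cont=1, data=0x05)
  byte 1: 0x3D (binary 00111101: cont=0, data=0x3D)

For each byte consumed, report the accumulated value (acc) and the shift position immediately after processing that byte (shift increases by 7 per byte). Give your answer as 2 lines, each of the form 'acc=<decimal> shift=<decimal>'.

Answer: acc=5 shift=7
acc=7813 shift=14

Derivation:
byte 0=0x85: payload=0x05=5, contrib = 5<<0 = 5; acc -> 5, shift -> 7
byte 1=0x3D: payload=0x3D=61, contrib = 61<<7 = 7808; acc -> 7813, shift -> 14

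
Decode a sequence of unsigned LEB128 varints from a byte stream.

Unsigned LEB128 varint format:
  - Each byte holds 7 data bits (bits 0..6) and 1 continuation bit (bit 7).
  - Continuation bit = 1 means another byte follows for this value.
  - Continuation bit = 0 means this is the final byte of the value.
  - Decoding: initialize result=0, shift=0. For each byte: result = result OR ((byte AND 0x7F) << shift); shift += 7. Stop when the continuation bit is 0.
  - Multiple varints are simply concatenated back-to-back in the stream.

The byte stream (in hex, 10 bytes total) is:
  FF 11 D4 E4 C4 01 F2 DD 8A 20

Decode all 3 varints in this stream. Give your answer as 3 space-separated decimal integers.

  byte[0]=0xFF cont=1 payload=0x7F=127: acc |= 127<<0 -> acc=127 shift=7
  byte[1]=0x11 cont=0 payload=0x11=17: acc |= 17<<7 -> acc=2303 shift=14 [end]
Varint 1: bytes[0:2] = FF 11 -> value 2303 (2 byte(s))
  byte[2]=0xD4 cont=1 payload=0x54=84: acc |= 84<<0 -> acc=84 shift=7
  byte[3]=0xE4 cont=1 payload=0x64=100: acc |= 100<<7 -> acc=12884 shift=14
  byte[4]=0xC4 cont=1 payload=0x44=68: acc |= 68<<14 -> acc=1126996 shift=21
  byte[5]=0x01 cont=0 payload=0x01=1: acc |= 1<<21 -> acc=3224148 shift=28 [end]
Varint 2: bytes[2:6] = D4 E4 C4 01 -> value 3224148 (4 byte(s))
  byte[6]=0xF2 cont=1 payload=0x72=114: acc |= 114<<0 -> acc=114 shift=7
  byte[7]=0xDD cont=1 payload=0x5D=93: acc |= 93<<7 -> acc=12018 shift=14
  byte[8]=0x8A cont=1 payload=0x0A=10: acc |= 10<<14 -> acc=175858 shift=21
  byte[9]=0x20 cont=0 payload=0x20=32: acc |= 32<<21 -> acc=67284722 shift=28 [end]
Varint 3: bytes[6:10] = F2 DD 8A 20 -> value 67284722 (4 byte(s))

Answer: 2303 3224148 67284722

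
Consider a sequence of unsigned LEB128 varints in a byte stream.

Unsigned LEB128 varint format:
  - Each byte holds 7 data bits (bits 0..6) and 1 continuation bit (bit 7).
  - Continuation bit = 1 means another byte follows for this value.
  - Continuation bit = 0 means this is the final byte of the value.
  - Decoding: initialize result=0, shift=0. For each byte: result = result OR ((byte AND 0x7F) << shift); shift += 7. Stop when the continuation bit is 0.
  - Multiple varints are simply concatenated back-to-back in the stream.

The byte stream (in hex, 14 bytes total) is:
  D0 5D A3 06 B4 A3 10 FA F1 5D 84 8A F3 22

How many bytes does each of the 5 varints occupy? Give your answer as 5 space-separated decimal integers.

  byte[0]=0xD0 cont=1 payload=0x50=80: acc |= 80<<0 -> acc=80 shift=7
  byte[1]=0x5D cont=0 payload=0x5D=93: acc |= 93<<7 -> acc=11984 shift=14 [end]
Varint 1: bytes[0:2] = D0 5D -> value 11984 (2 byte(s))
  byte[2]=0xA3 cont=1 payload=0x23=35: acc |= 35<<0 -> acc=35 shift=7
  byte[3]=0x06 cont=0 payload=0x06=6: acc |= 6<<7 -> acc=803 shift=14 [end]
Varint 2: bytes[2:4] = A3 06 -> value 803 (2 byte(s))
  byte[4]=0xB4 cont=1 payload=0x34=52: acc |= 52<<0 -> acc=52 shift=7
  byte[5]=0xA3 cont=1 payload=0x23=35: acc |= 35<<7 -> acc=4532 shift=14
  byte[6]=0x10 cont=0 payload=0x10=16: acc |= 16<<14 -> acc=266676 shift=21 [end]
Varint 3: bytes[4:7] = B4 A3 10 -> value 266676 (3 byte(s))
  byte[7]=0xFA cont=1 payload=0x7A=122: acc |= 122<<0 -> acc=122 shift=7
  byte[8]=0xF1 cont=1 payload=0x71=113: acc |= 113<<7 -> acc=14586 shift=14
  byte[9]=0x5D cont=0 payload=0x5D=93: acc |= 93<<14 -> acc=1538298 shift=21 [end]
Varint 4: bytes[7:10] = FA F1 5D -> value 1538298 (3 byte(s))
  byte[10]=0x84 cont=1 payload=0x04=4: acc |= 4<<0 -> acc=4 shift=7
  byte[11]=0x8A cont=1 payload=0x0A=10: acc |= 10<<7 -> acc=1284 shift=14
  byte[12]=0xF3 cont=1 payload=0x73=115: acc |= 115<<14 -> acc=1885444 shift=21
  byte[13]=0x22 cont=0 payload=0x22=34: acc |= 34<<21 -> acc=73188612 shift=28 [end]
Varint 5: bytes[10:14] = 84 8A F3 22 -> value 73188612 (4 byte(s))

Answer: 2 2 3 3 4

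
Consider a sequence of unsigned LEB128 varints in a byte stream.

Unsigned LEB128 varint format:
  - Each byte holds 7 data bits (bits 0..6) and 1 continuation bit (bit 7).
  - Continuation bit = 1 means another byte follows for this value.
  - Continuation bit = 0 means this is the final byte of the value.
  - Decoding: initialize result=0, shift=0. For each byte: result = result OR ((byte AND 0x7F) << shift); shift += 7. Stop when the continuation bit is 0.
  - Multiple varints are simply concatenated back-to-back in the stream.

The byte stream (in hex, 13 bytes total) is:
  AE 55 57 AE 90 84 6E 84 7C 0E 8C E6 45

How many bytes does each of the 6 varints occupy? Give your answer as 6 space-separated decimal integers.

Answer: 2 1 4 2 1 3

Derivation:
  byte[0]=0xAE cont=1 payload=0x2E=46: acc |= 46<<0 -> acc=46 shift=7
  byte[1]=0x55 cont=0 payload=0x55=85: acc |= 85<<7 -> acc=10926 shift=14 [end]
Varint 1: bytes[0:2] = AE 55 -> value 10926 (2 byte(s))
  byte[2]=0x57 cont=0 payload=0x57=87: acc |= 87<<0 -> acc=87 shift=7 [end]
Varint 2: bytes[2:3] = 57 -> value 87 (1 byte(s))
  byte[3]=0xAE cont=1 payload=0x2E=46: acc |= 46<<0 -> acc=46 shift=7
  byte[4]=0x90 cont=1 payload=0x10=16: acc |= 16<<7 -> acc=2094 shift=14
  byte[5]=0x84 cont=1 payload=0x04=4: acc |= 4<<14 -> acc=67630 shift=21
  byte[6]=0x6E cont=0 payload=0x6E=110: acc |= 110<<21 -> acc=230754350 shift=28 [end]
Varint 3: bytes[3:7] = AE 90 84 6E -> value 230754350 (4 byte(s))
  byte[7]=0x84 cont=1 payload=0x04=4: acc |= 4<<0 -> acc=4 shift=7
  byte[8]=0x7C cont=0 payload=0x7C=124: acc |= 124<<7 -> acc=15876 shift=14 [end]
Varint 4: bytes[7:9] = 84 7C -> value 15876 (2 byte(s))
  byte[9]=0x0E cont=0 payload=0x0E=14: acc |= 14<<0 -> acc=14 shift=7 [end]
Varint 5: bytes[9:10] = 0E -> value 14 (1 byte(s))
  byte[10]=0x8C cont=1 payload=0x0C=12: acc |= 12<<0 -> acc=12 shift=7
  byte[11]=0xE6 cont=1 payload=0x66=102: acc |= 102<<7 -> acc=13068 shift=14
  byte[12]=0x45 cont=0 payload=0x45=69: acc |= 69<<14 -> acc=1143564 shift=21 [end]
Varint 6: bytes[10:13] = 8C E6 45 -> value 1143564 (3 byte(s))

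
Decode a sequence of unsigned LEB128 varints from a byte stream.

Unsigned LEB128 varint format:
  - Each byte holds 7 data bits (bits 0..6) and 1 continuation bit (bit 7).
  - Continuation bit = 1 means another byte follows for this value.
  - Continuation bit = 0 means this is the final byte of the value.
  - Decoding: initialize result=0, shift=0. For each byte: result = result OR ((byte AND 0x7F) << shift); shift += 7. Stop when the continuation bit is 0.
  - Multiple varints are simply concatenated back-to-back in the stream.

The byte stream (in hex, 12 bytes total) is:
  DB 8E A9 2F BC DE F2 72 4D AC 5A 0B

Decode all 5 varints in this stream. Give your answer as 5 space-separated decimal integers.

Answer: 99239771 240955196 77 11564 11

Derivation:
  byte[0]=0xDB cont=1 payload=0x5B=91: acc |= 91<<0 -> acc=91 shift=7
  byte[1]=0x8E cont=1 payload=0x0E=14: acc |= 14<<7 -> acc=1883 shift=14
  byte[2]=0xA9 cont=1 payload=0x29=41: acc |= 41<<14 -> acc=673627 shift=21
  byte[3]=0x2F cont=0 payload=0x2F=47: acc |= 47<<21 -> acc=99239771 shift=28 [end]
Varint 1: bytes[0:4] = DB 8E A9 2F -> value 99239771 (4 byte(s))
  byte[4]=0xBC cont=1 payload=0x3C=60: acc |= 60<<0 -> acc=60 shift=7
  byte[5]=0xDE cont=1 payload=0x5E=94: acc |= 94<<7 -> acc=12092 shift=14
  byte[6]=0xF2 cont=1 payload=0x72=114: acc |= 114<<14 -> acc=1879868 shift=21
  byte[7]=0x72 cont=0 payload=0x72=114: acc |= 114<<21 -> acc=240955196 shift=28 [end]
Varint 2: bytes[4:8] = BC DE F2 72 -> value 240955196 (4 byte(s))
  byte[8]=0x4D cont=0 payload=0x4D=77: acc |= 77<<0 -> acc=77 shift=7 [end]
Varint 3: bytes[8:9] = 4D -> value 77 (1 byte(s))
  byte[9]=0xAC cont=1 payload=0x2C=44: acc |= 44<<0 -> acc=44 shift=7
  byte[10]=0x5A cont=0 payload=0x5A=90: acc |= 90<<7 -> acc=11564 shift=14 [end]
Varint 4: bytes[9:11] = AC 5A -> value 11564 (2 byte(s))
  byte[11]=0x0B cont=0 payload=0x0B=11: acc |= 11<<0 -> acc=11 shift=7 [end]
Varint 5: bytes[11:12] = 0B -> value 11 (1 byte(s))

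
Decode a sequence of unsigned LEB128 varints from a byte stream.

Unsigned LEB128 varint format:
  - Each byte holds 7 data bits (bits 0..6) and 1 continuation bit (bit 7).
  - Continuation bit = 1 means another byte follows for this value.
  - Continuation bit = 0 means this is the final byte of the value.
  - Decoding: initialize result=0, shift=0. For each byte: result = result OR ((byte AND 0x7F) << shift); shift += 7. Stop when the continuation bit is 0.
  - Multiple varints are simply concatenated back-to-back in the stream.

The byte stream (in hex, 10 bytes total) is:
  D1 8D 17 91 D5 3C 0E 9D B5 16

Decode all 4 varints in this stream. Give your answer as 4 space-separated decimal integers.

  byte[0]=0xD1 cont=1 payload=0x51=81: acc |= 81<<0 -> acc=81 shift=7
  byte[1]=0x8D cont=1 payload=0x0D=13: acc |= 13<<7 -> acc=1745 shift=14
  byte[2]=0x17 cont=0 payload=0x17=23: acc |= 23<<14 -> acc=378577 shift=21 [end]
Varint 1: bytes[0:3] = D1 8D 17 -> value 378577 (3 byte(s))
  byte[3]=0x91 cont=1 payload=0x11=17: acc |= 17<<0 -> acc=17 shift=7
  byte[4]=0xD5 cont=1 payload=0x55=85: acc |= 85<<7 -> acc=10897 shift=14
  byte[5]=0x3C cont=0 payload=0x3C=60: acc |= 60<<14 -> acc=993937 shift=21 [end]
Varint 2: bytes[3:6] = 91 D5 3C -> value 993937 (3 byte(s))
  byte[6]=0x0E cont=0 payload=0x0E=14: acc |= 14<<0 -> acc=14 shift=7 [end]
Varint 3: bytes[6:7] = 0E -> value 14 (1 byte(s))
  byte[7]=0x9D cont=1 payload=0x1D=29: acc |= 29<<0 -> acc=29 shift=7
  byte[8]=0xB5 cont=1 payload=0x35=53: acc |= 53<<7 -> acc=6813 shift=14
  byte[9]=0x16 cont=0 payload=0x16=22: acc |= 22<<14 -> acc=367261 shift=21 [end]
Varint 4: bytes[7:10] = 9D B5 16 -> value 367261 (3 byte(s))

Answer: 378577 993937 14 367261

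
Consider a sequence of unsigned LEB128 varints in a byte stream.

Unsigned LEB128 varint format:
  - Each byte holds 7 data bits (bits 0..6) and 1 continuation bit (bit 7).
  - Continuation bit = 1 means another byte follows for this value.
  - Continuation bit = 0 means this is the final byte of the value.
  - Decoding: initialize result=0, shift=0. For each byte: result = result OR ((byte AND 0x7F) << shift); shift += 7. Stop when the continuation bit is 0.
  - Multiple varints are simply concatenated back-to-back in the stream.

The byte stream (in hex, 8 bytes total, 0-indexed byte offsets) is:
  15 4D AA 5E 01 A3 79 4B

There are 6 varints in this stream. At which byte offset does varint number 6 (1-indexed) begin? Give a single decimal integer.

Answer: 7

Derivation:
  byte[0]=0x15 cont=0 payload=0x15=21: acc |= 21<<0 -> acc=21 shift=7 [end]
Varint 1: bytes[0:1] = 15 -> value 21 (1 byte(s))
  byte[1]=0x4D cont=0 payload=0x4D=77: acc |= 77<<0 -> acc=77 shift=7 [end]
Varint 2: bytes[1:2] = 4D -> value 77 (1 byte(s))
  byte[2]=0xAA cont=1 payload=0x2A=42: acc |= 42<<0 -> acc=42 shift=7
  byte[3]=0x5E cont=0 payload=0x5E=94: acc |= 94<<7 -> acc=12074 shift=14 [end]
Varint 3: bytes[2:4] = AA 5E -> value 12074 (2 byte(s))
  byte[4]=0x01 cont=0 payload=0x01=1: acc |= 1<<0 -> acc=1 shift=7 [end]
Varint 4: bytes[4:5] = 01 -> value 1 (1 byte(s))
  byte[5]=0xA3 cont=1 payload=0x23=35: acc |= 35<<0 -> acc=35 shift=7
  byte[6]=0x79 cont=0 payload=0x79=121: acc |= 121<<7 -> acc=15523 shift=14 [end]
Varint 5: bytes[5:7] = A3 79 -> value 15523 (2 byte(s))
  byte[7]=0x4B cont=0 payload=0x4B=75: acc |= 75<<0 -> acc=75 shift=7 [end]
Varint 6: bytes[7:8] = 4B -> value 75 (1 byte(s))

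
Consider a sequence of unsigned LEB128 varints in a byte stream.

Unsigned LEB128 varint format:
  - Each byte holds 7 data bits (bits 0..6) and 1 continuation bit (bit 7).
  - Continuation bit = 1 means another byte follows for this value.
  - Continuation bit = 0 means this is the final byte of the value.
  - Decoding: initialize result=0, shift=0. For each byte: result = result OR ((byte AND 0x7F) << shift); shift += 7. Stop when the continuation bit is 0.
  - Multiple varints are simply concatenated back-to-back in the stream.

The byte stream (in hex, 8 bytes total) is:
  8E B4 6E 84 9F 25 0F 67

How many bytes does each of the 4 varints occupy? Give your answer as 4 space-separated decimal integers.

Answer: 3 3 1 1

Derivation:
  byte[0]=0x8E cont=1 payload=0x0E=14: acc |= 14<<0 -> acc=14 shift=7
  byte[1]=0xB4 cont=1 payload=0x34=52: acc |= 52<<7 -> acc=6670 shift=14
  byte[2]=0x6E cont=0 payload=0x6E=110: acc |= 110<<14 -> acc=1808910 shift=21 [end]
Varint 1: bytes[0:3] = 8E B4 6E -> value 1808910 (3 byte(s))
  byte[3]=0x84 cont=1 payload=0x04=4: acc |= 4<<0 -> acc=4 shift=7
  byte[4]=0x9F cont=1 payload=0x1F=31: acc |= 31<<7 -> acc=3972 shift=14
  byte[5]=0x25 cont=0 payload=0x25=37: acc |= 37<<14 -> acc=610180 shift=21 [end]
Varint 2: bytes[3:6] = 84 9F 25 -> value 610180 (3 byte(s))
  byte[6]=0x0F cont=0 payload=0x0F=15: acc |= 15<<0 -> acc=15 shift=7 [end]
Varint 3: bytes[6:7] = 0F -> value 15 (1 byte(s))
  byte[7]=0x67 cont=0 payload=0x67=103: acc |= 103<<0 -> acc=103 shift=7 [end]
Varint 4: bytes[7:8] = 67 -> value 103 (1 byte(s))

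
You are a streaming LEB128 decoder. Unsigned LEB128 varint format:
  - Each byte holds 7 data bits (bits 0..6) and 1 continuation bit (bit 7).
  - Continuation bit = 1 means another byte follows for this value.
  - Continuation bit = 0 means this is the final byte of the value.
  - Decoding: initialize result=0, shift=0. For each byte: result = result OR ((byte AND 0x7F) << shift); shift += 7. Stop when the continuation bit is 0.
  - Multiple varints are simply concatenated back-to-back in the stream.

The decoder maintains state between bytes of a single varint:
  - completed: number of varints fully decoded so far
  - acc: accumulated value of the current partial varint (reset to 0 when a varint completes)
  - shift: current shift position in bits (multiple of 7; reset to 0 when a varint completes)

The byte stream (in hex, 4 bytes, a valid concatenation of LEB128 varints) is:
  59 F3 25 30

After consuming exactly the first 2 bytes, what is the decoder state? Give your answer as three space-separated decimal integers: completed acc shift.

byte[0]=0x59 cont=0 payload=0x59: varint #1 complete (value=89); reset -> completed=1 acc=0 shift=0
byte[1]=0xF3 cont=1 payload=0x73: acc |= 115<<0 -> completed=1 acc=115 shift=7

Answer: 1 115 7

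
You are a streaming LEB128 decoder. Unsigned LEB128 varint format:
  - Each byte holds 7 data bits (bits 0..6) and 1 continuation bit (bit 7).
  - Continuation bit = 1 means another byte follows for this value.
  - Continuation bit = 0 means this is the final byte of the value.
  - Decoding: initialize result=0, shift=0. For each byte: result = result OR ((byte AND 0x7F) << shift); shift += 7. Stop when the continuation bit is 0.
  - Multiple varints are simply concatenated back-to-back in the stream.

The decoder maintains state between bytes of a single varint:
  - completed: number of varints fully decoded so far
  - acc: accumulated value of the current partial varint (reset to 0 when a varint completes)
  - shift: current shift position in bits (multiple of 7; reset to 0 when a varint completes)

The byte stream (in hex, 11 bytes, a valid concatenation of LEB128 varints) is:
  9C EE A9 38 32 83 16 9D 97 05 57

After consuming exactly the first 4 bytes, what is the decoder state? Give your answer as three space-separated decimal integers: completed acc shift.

Answer: 1 0 0

Derivation:
byte[0]=0x9C cont=1 payload=0x1C: acc |= 28<<0 -> completed=0 acc=28 shift=7
byte[1]=0xEE cont=1 payload=0x6E: acc |= 110<<7 -> completed=0 acc=14108 shift=14
byte[2]=0xA9 cont=1 payload=0x29: acc |= 41<<14 -> completed=0 acc=685852 shift=21
byte[3]=0x38 cont=0 payload=0x38: varint #1 complete (value=118126364); reset -> completed=1 acc=0 shift=0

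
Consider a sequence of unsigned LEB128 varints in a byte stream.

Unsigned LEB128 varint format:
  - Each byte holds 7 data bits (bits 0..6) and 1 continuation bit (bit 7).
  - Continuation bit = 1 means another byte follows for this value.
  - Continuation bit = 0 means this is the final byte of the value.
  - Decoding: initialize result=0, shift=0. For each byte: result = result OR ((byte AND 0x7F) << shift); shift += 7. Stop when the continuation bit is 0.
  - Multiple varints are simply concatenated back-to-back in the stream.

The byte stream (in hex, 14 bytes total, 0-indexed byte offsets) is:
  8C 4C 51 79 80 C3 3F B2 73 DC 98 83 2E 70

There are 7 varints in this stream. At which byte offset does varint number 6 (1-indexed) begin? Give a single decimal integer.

  byte[0]=0x8C cont=1 payload=0x0C=12: acc |= 12<<0 -> acc=12 shift=7
  byte[1]=0x4C cont=0 payload=0x4C=76: acc |= 76<<7 -> acc=9740 shift=14 [end]
Varint 1: bytes[0:2] = 8C 4C -> value 9740 (2 byte(s))
  byte[2]=0x51 cont=0 payload=0x51=81: acc |= 81<<0 -> acc=81 shift=7 [end]
Varint 2: bytes[2:3] = 51 -> value 81 (1 byte(s))
  byte[3]=0x79 cont=0 payload=0x79=121: acc |= 121<<0 -> acc=121 shift=7 [end]
Varint 3: bytes[3:4] = 79 -> value 121 (1 byte(s))
  byte[4]=0x80 cont=1 payload=0x00=0: acc |= 0<<0 -> acc=0 shift=7
  byte[5]=0xC3 cont=1 payload=0x43=67: acc |= 67<<7 -> acc=8576 shift=14
  byte[6]=0x3F cont=0 payload=0x3F=63: acc |= 63<<14 -> acc=1040768 shift=21 [end]
Varint 4: bytes[4:7] = 80 C3 3F -> value 1040768 (3 byte(s))
  byte[7]=0xB2 cont=1 payload=0x32=50: acc |= 50<<0 -> acc=50 shift=7
  byte[8]=0x73 cont=0 payload=0x73=115: acc |= 115<<7 -> acc=14770 shift=14 [end]
Varint 5: bytes[7:9] = B2 73 -> value 14770 (2 byte(s))
  byte[9]=0xDC cont=1 payload=0x5C=92: acc |= 92<<0 -> acc=92 shift=7
  byte[10]=0x98 cont=1 payload=0x18=24: acc |= 24<<7 -> acc=3164 shift=14
  byte[11]=0x83 cont=1 payload=0x03=3: acc |= 3<<14 -> acc=52316 shift=21
  byte[12]=0x2E cont=0 payload=0x2E=46: acc |= 46<<21 -> acc=96521308 shift=28 [end]
Varint 6: bytes[9:13] = DC 98 83 2E -> value 96521308 (4 byte(s))
  byte[13]=0x70 cont=0 payload=0x70=112: acc |= 112<<0 -> acc=112 shift=7 [end]
Varint 7: bytes[13:14] = 70 -> value 112 (1 byte(s))

Answer: 9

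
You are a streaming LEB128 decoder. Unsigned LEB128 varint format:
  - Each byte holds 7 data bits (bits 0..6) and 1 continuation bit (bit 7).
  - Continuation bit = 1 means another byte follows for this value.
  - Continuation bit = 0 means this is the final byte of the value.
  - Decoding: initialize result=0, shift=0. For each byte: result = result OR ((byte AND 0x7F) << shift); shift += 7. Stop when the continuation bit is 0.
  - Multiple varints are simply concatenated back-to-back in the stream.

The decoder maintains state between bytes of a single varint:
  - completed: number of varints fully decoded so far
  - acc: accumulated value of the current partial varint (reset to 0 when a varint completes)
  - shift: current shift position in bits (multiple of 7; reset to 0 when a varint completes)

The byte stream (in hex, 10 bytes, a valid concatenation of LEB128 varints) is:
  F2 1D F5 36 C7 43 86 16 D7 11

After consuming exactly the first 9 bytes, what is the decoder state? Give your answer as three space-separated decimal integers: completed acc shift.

Answer: 4 87 7

Derivation:
byte[0]=0xF2 cont=1 payload=0x72: acc |= 114<<0 -> completed=0 acc=114 shift=7
byte[1]=0x1D cont=0 payload=0x1D: varint #1 complete (value=3826); reset -> completed=1 acc=0 shift=0
byte[2]=0xF5 cont=1 payload=0x75: acc |= 117<<0 -> completed=1 acc=117 shift=7
byte[3]=0x36 cont=0 payload=0x36: varint #2 complete (value=7029); reset -> completed=2 acc=0 shift=0
byte[4]=0xC7 cont=1 payload=0x47: acc |= 71<<0 -> completed=2 acc=71 shift=7
byte[5]=0x43 cont=0 payload=0x43: varint #3 complete (value=8647); reset -> completed=3 acc=0 shift=0
byte[6]=0x86 cont=1 payload=0x06: acc |= 6<<0 -> completed=3 acc=6 shift=7
byte[7]=0x16 cont=0 payload=0x16: varint #4 complete (value=2822); reset -> completed=4 acc=0 shift=0
byte[8]=0xD7 cont=1 payload=0x57: acc |= 87<<0 -> completed=4 acc=87 shift=7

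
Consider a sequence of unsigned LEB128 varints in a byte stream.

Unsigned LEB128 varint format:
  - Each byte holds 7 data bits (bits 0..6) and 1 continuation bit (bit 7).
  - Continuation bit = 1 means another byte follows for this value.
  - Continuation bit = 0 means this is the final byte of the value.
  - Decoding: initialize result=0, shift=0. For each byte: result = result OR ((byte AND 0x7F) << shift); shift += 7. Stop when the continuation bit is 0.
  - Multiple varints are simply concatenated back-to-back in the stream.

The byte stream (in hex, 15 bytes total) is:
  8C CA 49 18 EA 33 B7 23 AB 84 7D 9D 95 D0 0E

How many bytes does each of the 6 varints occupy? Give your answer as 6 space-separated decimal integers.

Answer: 3 1 2 2 3 4

Derivation:
  byte[0]=0x8C cont=1 payload=0x0C=12: acc |= 12<<0 -> acc=12 shift=7
  byte[1]=0xCA cont=1 payload=0x4A=74: acc |= 74<<7 -> acc=9484 shift=14
  byte[2]=0x49 cont=0 payload=0x49=73: acc |= 73<<14 -> acc=1205516 shift=21 [end]
Varint 1: bytes[0:3] = 8C CA 49 -> value 1205516 (3 byte(s))
  byte[3]=0x18 cont=0 payload=0x18=24: acc |= 24<<0 -> acc=24 shift=7 [end]
Varint 2: bytes[3:4] = 18 -> value 24 (1 byte(s))
  byte[4]=0xEA cont=1 payload=0x6A=106: acc |= 106<<0 -> acc=106 shift=7
  byte[5]=0x33 cont=0 payload=0x33=51: acc |= 51<<7 -> acc=6634 shift=14 [end]
Varint 3: bytes[4:6] = EA 33 -> value 6634 (2 byte(s))
  byte[6]=0xB7 cont=1 payload=0x37=55: acc |= 55<<0 -> acc=55 shift=7
  byte[7]=0x23 cont=0 payload=0x23=35: acc |= 35<<7 -> acc=4535 shift=14 [end]
Varint 4: bytes[6:8] = B7 23 -> value 4535 (2 byte(s))
  byte[8]=0xAB cont=1 payload=0x2B=43: acc |= 43<<0 -> acc=43 shift=7
  byte[9]=0x84 cont=1 payload=0x04=4: acc |= 4<<7 -> acc=555 shift=14
  byte[10]=0x7D cont=0 payload=0x7D=125: acc |= 125<<14 -> acc=2048555 shift=21 [end]
Varint 5: bytes[8:11] = AB 84 7D -> value 2048555 (3 byte(s))
  byte[11]=0x9D cont=1 payload=0x1D=29: acc |= 29<<0 -> acc=29 shift=7
  byte[12]=0x95 cont=1 payload=0x15=21: acc |= 21<<7 -> acc=2717 shift=14
  byte[13]=0xD0 cont=1 payload=0x50=80: acc |= 80<<14 -> acc=1313437 shift=21
  byte[14]=0x0E cont=0 payload=0x0E=14: acc |= 14<<21 -> acc=30673565 shift=28 [end]
Varint 6: bytes[11:15] = 9D 95 D0 0E -> value 30673565 (4 byte(s))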